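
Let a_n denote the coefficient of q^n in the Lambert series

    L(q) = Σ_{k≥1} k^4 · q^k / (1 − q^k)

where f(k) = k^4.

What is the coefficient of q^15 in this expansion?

n=15: 1·15 3·5 5·3 15·1  f→[1+81+625+50625]=51332

a_15 = 51332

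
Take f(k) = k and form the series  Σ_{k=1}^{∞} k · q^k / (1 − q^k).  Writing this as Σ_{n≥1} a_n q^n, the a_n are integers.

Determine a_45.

[q^45] f(45)=45,f(15)=15,f(9)=9,f(5)=5,f(3)=3,f(1)=1 ⇒ 78

a_45 = 78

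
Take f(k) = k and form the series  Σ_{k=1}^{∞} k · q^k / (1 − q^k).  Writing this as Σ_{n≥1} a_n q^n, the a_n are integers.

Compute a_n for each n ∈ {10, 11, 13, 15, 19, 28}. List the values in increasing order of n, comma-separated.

[q^10] f(10)=10,f(5)=5,f(2)=2,f(1)=1 ⇒ 18
d|11:{11,1}  Σf=11+1=12
d|13:{1,13}  Σf=1+13=14
q^15  k|15↦f(k): 1:1 3:3 5:5 15:15  a_15=24
n=19: 19·1 1·19  f→[19+1]=20
[q^28] f(28)=28,f(14)=14,f(7)=7,f(4)=4,f(2)=2,f(1)=1 ⇒ 56

18, 12, 14, 24, 20, 56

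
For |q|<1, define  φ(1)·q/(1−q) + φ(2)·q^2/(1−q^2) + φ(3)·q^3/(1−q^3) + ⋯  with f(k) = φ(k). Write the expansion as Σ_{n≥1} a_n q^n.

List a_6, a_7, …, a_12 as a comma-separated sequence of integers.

n=6: 1·6 2·3 3·2 6·1  φ→[1+1+2+2]=6
[q^7] φ(7)=6,φ(1)=1 ⇒ 7
d|8:{8,4,2,1}  Σφ=4+2+1+1=8
d|9:{9,3,1}  Σφ=6+2+1=9
q^10  k|10↦φ(k): 10:4 5:4 2:1 1:1  a_10=10
n=11: 1·11 11·1  φ→[1+10]=11
n=12: 12·1 6·2 4·3 3·4 2·6 1·12  φ→[4+2+2+2+1+1]=12

6, 7, 8, 9, 10, 11, 12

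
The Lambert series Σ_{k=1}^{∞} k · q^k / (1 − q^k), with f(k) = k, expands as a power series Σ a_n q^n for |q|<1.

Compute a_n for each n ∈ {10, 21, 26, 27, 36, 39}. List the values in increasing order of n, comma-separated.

n=10: 10·1 5·2 2·5 1·10  f→[10+5+2+1]=18
d|21:{21,7,3,1}  Σf=21+7+3+1=32
[q^26] f(1)=1,f(2)=2,f(13)=13,f(26)=26 ⇒ 42
d|27:{27,9,3,1}  Σf=27+9+3+1=40
n=36: 1·36 2·18 3·12 4·9 6·6 9·4 12·3 18·2 36·1  f→[1+2+3+4+6+9+12+18+36]=91
n=39: 1·39 3·13 13·3 39·1  f→[1+3+13+39]=56

18, 32, 42, 40, 91, 56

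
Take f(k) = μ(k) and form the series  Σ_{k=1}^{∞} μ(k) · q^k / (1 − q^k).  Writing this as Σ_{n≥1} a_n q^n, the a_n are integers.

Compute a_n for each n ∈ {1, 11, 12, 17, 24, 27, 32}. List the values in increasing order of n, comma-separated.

n=1: 1·1  μ→[1]=1
q^11  k|11↦μ(k): 1:1 11:-1  a_11=0
[q^12] μ(12)=0,μ(6)=1,μ(4)=0,μ(3)=-1,μ(2)=-1,μ(1)=1 ⇒ 0
n=17: 17·1 1·17  μ→[(-1)+1]=0
q^24  k|24↦μ(k): 1:1 2:-1 3:-1 4:0 6:1 8:0 12:0 24:0  a_24=0
n=27: 1·27 3·9 9·3 27·1  μ→[1+(-1)+0+0]=0
n=32: 32·1 16·2 8·4 4·8 2·16 1·32  μ→[0+0+0+0+(-1)+1]=0

1, 0, 0, 0, 0, 0, 0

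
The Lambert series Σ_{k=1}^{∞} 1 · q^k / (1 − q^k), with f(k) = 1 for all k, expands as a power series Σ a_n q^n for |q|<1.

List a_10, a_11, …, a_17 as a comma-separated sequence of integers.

[q^10] f(10)=1,f(5)=1,f(2)=1,f(1)=1 ⇒ 4
d|11:{11,1}  Σf=1+1=2
n=12: 12·1 6·2 4·3 3·4 2·6 1·12  f→[1+1+1+1+1+1]=6
[q^13] f(1)=1,f(13)=1 ⇒ 2
d|14:{1,2,7,14}  Σf=1+1+1+1=4
[q^15] f(1)=1,f(3)=1,f(5)=1,f(15)=1 ⇒ 4
n=16: 16·1 8·2 4·4 2·8 1·16  f→[1+1+1+1+1]=5
d|17:{17,1}  Σf=1+1=2

4, 2, 6, 2, 4, 4, 5, 2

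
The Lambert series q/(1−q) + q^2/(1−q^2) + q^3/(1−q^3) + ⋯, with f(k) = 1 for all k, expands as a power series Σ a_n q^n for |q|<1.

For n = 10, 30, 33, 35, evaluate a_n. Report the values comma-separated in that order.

4, 8, 4, 4

[q^10] f(10)=1,f(5)=1,f(2)=1,f(1)=1 ⇒ 4
d|30:{1,2,3,5,6,10,15,30}  Σf=1+1+1+1+1+1+1+1=8
q^33  k|33↦f(k): 33:1 11:1 3:1 1:1  a_33=4
q^35  k|35↦f(k): 1:1 5:1 7:1 35:1  a_35=4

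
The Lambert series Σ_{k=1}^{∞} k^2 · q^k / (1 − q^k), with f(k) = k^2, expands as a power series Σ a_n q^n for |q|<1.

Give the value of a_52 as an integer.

d|52:{1,2,4,13,26,52}  Σf=1+4+16+169+676+2704=3570

a_52 = 3570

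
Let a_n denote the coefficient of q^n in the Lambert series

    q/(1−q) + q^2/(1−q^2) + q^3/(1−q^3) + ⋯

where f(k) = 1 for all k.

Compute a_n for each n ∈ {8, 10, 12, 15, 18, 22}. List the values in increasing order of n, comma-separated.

4, 4, 6, 4, 6, 4

q^8  k|8↦f(k): 8:1 4:1 2:1 1:1  a_8=4
d|10:{1,2,5,10}  Σf=1+1+1+1=4
d|12:{12,6,4,3,2,1}  Σf=1+1+1+1+1+1=6
[q^15] f(1)=1,f(3)=1,f(5)=1,f(15)=1 ⇒ 4
[q^18] f(18)=1,f(9)=1,f(6)=1,f(3)=1,f(2)=1,f(1)=1 ⇒ 6
[q^22] f(22)=1,f(11)=1,f(2)=1,f(1)=1 ⇒ 4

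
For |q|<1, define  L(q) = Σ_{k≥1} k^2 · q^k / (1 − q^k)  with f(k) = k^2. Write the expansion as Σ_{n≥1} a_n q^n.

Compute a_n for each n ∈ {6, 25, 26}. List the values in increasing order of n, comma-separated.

50, 651, 850

d|6:{1,2,3,6}  Σf=1+4+9+36=50
d|25:{25,5,1}  Σf=625+25+1=651
[q^26] f(26)=676,f(13)=169,f(2)=4,f(1)=1 ⇒ 850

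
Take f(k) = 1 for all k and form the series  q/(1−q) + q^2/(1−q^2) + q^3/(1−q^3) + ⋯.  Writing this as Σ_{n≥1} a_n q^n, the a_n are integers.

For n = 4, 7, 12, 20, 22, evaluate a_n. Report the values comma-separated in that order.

3, 2, 6, 6, 4

d|4:{1,2,4}  Σf=1+1+1=3
d|7:{7,1}  Σf=1+1=2
d|12:{1,2,3,4,6,12}  Σf=1+1+1+1+1+1=6
d|20:{20,10,5,4,2,1}  Σf=1+1+1+1+1+1=6
n=22: 1·22 2·11 11·2 22·1  f→[1+1+1+1]=4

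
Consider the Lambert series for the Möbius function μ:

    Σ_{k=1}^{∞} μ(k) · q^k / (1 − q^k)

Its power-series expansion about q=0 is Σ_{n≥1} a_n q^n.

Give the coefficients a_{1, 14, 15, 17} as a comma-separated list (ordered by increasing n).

1, 0, 0, 0

[q^1] μ(1)=1 ⇒ 1
q^14  k|14↦μ(k): 14:1 7:-1 2:-1 1:1  a_14=0
q^15  k|15↦μ(k): 1:1 3:-1 5:-1 15:1  a_15=0
d|17:{17,1}  Σμ=(-1)+1=0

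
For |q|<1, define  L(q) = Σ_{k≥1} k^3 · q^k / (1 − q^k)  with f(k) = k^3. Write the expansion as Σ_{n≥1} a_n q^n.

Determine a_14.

a_14 = 3096

q^14  k|14↦f(k): 14:2744 7:343 2:8 1:1  a_14=3096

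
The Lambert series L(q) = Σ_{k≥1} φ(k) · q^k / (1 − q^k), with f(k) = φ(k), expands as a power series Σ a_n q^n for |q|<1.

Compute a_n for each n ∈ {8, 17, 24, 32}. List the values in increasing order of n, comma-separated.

[q^8] φ(8)=4,φ(4)=2,φ(2)=1,φ(1)=1 ⇒ 8
[q^17] φ(1)=1,φ(17)=16 ⇒ 17
q^24  k|24↦φ(k): 1:1 2:1 3:2 4:2 6:2 8:4 12:4 24:8  a_24=24
d|32:{1,2,4,8,16,32}  Σφ=1+1+2+4+8+16=32

8, 17, 24, 32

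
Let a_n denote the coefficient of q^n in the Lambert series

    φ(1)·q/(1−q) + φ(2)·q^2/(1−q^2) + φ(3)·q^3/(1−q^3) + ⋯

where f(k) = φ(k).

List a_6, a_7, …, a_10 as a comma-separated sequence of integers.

d|6:{1,2,3,6}  Σφ=1+1+2+2=6
[q^7] φ(1)=1,φ(7)=6 ⇒ 7
n=8: 8·1 4·2 2·4 1·8  φ→[4+2+1+1]=8
q^9  k|9↦φ(k): 1:1 3:2 9:6  a_9=9
n=10: 10·1 5·2 2·5 1·10  φ→[4+4+1+1]=10

6, 7, 8, 9, 10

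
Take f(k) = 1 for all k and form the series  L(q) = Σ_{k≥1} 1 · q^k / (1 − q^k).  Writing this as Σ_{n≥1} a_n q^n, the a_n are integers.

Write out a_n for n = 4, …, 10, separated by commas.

q^4  k|4↦f(k): 1:1 2:1 4:1  a_4=3
[q^5] f(5)=1,f(1)=1 ⇒ 2
q^6  k|6↦f(k): 1:1 2:1 3:1 6:1  a_6=4
d|7:{1,7}  Σf=1+1=2
[q^8] f(1)=1,f(2)=1,f(4)=1,f(8)=1 ⇒ 4
q^9  k|9↦f(k): 1:1 3:1 9:1  a_9=3
[q^10] f(10)=1,f(5)=1,f(2)=1,f(1)=1 ⇒ 4

3, 2, 4, 2, 4, 3, 4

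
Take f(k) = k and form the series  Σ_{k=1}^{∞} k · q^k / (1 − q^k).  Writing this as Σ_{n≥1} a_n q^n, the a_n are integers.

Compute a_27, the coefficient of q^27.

d|27:{1,3,9,27}  Σf=1+3+9+27=40

a_27 = 40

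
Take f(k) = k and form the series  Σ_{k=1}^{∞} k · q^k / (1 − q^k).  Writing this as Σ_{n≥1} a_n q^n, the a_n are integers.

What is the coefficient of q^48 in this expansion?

a_48 = 124

q^48  k|48↦f(k): 1:1 2:2 3:3 4:4 6:6 8:8 12:12 16:16 24:24 48:48  a_48=124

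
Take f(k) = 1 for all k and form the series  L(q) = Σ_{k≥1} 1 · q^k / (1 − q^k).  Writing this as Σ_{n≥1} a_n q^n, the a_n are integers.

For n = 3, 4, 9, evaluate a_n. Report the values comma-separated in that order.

[q^3] f(3)=1,f(1)=1 ⇒ 2
q^4  k|4↦f(k): 1:1 2:1 4:1  a_4=3
q^9  k|9↦f(k): 9:1 3:1 1:1  a_9=3

2, 3, 3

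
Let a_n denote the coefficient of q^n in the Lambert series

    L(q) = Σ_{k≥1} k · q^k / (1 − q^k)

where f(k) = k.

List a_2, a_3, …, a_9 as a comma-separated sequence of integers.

[q^2] f(2)=2,f(1)=1 ⇒ 3
[q^3] f(3)=3,f(1)=1 ⇒ 4
q^4  k|4↦f(k): 4:4 2:2 1:1  a_4=7
[q^5] f(1)=1,f(5)=5 ⇒ 6
[q^6] f(1)=1,f(2)=2,f(3)=3,f(6)=6 ⇒ 12
q^7  k|7↦f(k): 7:7 1:1  a_7=8
d|8:{1,2,4,8}  Σf=1+2+4+8=15
q^9  k|9↦f(k): 1:1 3:3 9:9  a_9=13

3, 4, 7, 6, 12, 8, 15, 13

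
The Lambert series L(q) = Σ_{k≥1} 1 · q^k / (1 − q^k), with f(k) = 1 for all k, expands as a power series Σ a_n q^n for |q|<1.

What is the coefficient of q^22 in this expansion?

d|22:{22,11,2,1}  Σf=1+1+1+1=4

a_22 = 4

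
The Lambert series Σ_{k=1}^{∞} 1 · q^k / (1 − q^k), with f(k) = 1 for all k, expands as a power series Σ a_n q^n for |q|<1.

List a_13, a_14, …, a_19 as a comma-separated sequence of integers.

2, 4, 4, 5, 2, 6, 2

n=13: 1·13 13·1  f→[1+1]=2
[q^14] f(1)=1,f(2)=1,f(7)=1,f(14)=1 ⇒ 4
q^15  k|15↦f(k): 15:1 5:1 3:1 1:1  a_15=4
q^16  k|16↦f(k): 1:1 2:1 4:1 8:1 16:1  a_16=5
q^17  k|17↦f(k): 17:1 1:1  a_17=2
d|18:{1,2,3,6,9,18}  Σf=1+1+1+1+1+1=6
q^19  k|19↦f(k): 19:1 1:1  a_19=2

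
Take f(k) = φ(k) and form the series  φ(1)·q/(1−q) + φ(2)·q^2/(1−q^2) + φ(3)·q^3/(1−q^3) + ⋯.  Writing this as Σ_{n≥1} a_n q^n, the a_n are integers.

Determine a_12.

[q^12] φ(12)=4,φ(6)=2,φ(4)=2,φ(3)=2,φ(2)=1,φ(1)=1 ⇒ 12

a_12 = 12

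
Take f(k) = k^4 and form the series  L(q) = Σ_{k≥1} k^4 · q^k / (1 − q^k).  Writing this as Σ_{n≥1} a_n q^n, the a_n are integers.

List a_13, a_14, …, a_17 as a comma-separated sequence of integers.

n=13: 1·13 13·1  f→[1+28561]=28562
q^14  k|14↦f(k): 1:1 2:16 7:2401 14:38416  a_14=40834
q^15  k|15↦f(k): 15:50625 5:625 3:81 1:1  a_15=51332
n=16: 16·1 8·2 4·4 2·8 1·16  f→[65536+4096+256+16+1]=69905
q^17  k|17↦f(k): 1:1 17:83521  a_17=83522

28562, 40834, 51332, 69905, 83522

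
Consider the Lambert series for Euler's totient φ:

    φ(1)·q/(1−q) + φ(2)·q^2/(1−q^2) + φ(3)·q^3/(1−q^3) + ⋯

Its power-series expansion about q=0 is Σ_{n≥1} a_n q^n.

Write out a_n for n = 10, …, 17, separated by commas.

[q^10] φ(10)=4,φ(5)=4,φ(2)=1,φ(1)=1 ⇒ 10
d|11:{1,11}  Σφ=1+10=11
[q^12] φ(12)=4,φ(6)=2,φ(4)=2,φ(3)=2,φ(2)=1,φ(1)=1 ⇒ 12
d|13:{1,13}  Σφ=1+12=13
n=14: 14·1 7·2 2·7 1·14  φ→[6+6+1+1]=14
q^15  k|15↦φ(k): 15:8 5:4 3:2 1:1  a_15=15
d|16:{1,2,4,8,16}  Σφ=1+1+2+4+8=16
q^17  k|17↦φ(k): 17:16 1:1  a_17=17

10, 11, 12, 13, 14, 15, 16, 17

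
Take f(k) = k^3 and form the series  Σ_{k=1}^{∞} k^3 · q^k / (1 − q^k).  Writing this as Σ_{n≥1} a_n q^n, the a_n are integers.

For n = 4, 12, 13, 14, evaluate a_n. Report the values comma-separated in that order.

73, 2044, 2198, 3096

[q^4] f(4)=64,f(2)=8,f(1)=1 ⇒ 73
d|12:{1,2,3,4,6,12}  Σf=1+8+27+64+216+1728=2044
d|13:{1,13}  Σf=1+2197=2198
[q^14] f(14)=2744,f(7)=343,f(2)=8,f(1)=1 ⇒ 3096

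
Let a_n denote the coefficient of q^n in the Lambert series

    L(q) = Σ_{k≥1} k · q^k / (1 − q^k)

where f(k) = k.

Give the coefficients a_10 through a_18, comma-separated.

18, 12, 28, 14, 24, 24, 31, 18, 39

[q^10] f(10)=10,f(5)=5,f(2)=2,f(1)=1 ⇒ 18
n=11: 11·1 1·11  f→[11+1]=12
[q^12] f(12)=12,f(6)=6,f(4)=4,f(3)=3,f(2)=2,f(1)=1 ⇒ 28
d|13:{1,13}  Σf=1+13=14
n=14: 14·1 7·2 2·7 1·14  f→[14+7+2+1]=24
q^15  k|15↦f(k): 1:1 3:3 5:5 15:15  a_15=24
[q^16] f(16)=16,f(8)=8,f(4)=4,f(2)=2,f(1)=1 ⇒ 31
d|17:{1,17}  Σf=1+17=18
q^18  k|18↦f(k): 1:1 2:2 3:3 6:6 9:9 18:18  a_18=39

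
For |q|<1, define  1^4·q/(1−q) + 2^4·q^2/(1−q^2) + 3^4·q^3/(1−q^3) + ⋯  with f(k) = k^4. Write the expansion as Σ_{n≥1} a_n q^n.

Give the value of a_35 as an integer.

a_35 = 1503652

d|35:{35,7,5,1}  Σf=1500625+2401+625+1=1503652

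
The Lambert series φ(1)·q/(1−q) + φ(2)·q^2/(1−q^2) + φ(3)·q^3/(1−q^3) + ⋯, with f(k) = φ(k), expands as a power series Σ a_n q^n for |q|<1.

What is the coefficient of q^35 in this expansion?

d|35:{35,7,5,1}  Σφ=24+6+4+1=35

a_35 = 35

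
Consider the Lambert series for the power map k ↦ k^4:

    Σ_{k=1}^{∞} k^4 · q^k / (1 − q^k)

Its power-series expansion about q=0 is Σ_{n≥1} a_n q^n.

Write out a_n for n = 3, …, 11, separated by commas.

[q^3] f(3)=81,f(1)=1 ⇒ 82
q^4  k|4↦f(k): 1:1 2:16 4:256  a_4=273
n=5: 1·5 5·1  f→[1+625]=626
n=6: 6·1 3·2 2·3 1·6  f→[1296+81+16+1]=1394
d|7:{7,1}  Σf=2401+1=2402
[q^8] f(8)=4096,f(4)=256,f(2)=16,f(1)=1 ⇒ 4369
n=9: 9·1 3·3 1·9  f→[6561+81+1]=6643
d|10:{10,5,2,1}  Σf=10000+625+16+1=10642
q^11  k|11↦f(k): 1:1 11:14641  a_11=14642

82, 273, 626, 1394, 2402, 4369, 6643, 10642, 14642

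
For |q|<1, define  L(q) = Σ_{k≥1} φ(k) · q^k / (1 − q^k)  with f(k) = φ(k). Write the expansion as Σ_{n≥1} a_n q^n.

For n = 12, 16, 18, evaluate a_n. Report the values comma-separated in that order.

d|12:{12,6,4,3,2,1}  Σφ=4+2+2+2+1+1=12
q^16  k|16↦φ(k): 16:8 8:4 4:2 2:1 1:1  a_16=16
d|18:{18,9,6,3,2,1}  Σφ=6+6+2+2+1+1=18

12, 16, 18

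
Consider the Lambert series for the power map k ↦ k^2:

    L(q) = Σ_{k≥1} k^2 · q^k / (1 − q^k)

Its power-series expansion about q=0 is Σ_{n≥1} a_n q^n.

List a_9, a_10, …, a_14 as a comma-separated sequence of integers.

d|9:{9,3,1}  Σf=81+9+1=91
q^10  k|10↦f(k): 1:1 2:4 5:25 10:100  a_10=130
n=11: 1·11 11·1  f→[1+121]=122
d|12:{1,2,3,4,6,12}  Σf=1+4+9+16+36+144=210
d|13:{13,1}  Σf=169+1=170
n=14: 14·1 7·2 2·7 1·14  f→[196+49+4+1]=250

91, 130, 122, 210, 170, 250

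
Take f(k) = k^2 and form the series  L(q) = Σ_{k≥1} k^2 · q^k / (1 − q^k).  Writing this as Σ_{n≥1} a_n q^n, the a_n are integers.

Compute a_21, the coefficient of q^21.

q^21  k|21↦f(k): 21:441 7:49 3:9 1:1  a_21=500

a_21 = 500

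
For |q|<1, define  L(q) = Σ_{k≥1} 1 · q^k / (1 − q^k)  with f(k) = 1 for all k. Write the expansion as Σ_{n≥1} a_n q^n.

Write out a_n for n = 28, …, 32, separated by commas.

6, 2, 8, 2, 6

n=28: 1·28 2·14 4·7 7·4 14·2 28·1  f→[1+1+1+1+1+1]=6
q^29  k|29↦f(k): 1:1 29:1  a_29=2
d|30:{30,15,10,6,5,3,2,1}  Σf=1+1+1+1+1+1+1+1=8
q^31  k|31↦f(k): 1:1 31:1  a_31=2
d|32:{32,16,8,4,2,1}  Σf=1+1+1+1+1+1=6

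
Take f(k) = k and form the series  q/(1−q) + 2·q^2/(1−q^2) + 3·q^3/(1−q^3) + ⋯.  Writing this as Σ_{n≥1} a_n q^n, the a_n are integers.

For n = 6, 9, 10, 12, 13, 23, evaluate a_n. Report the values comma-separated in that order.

12, 13, 18, 28, 14, 24

q^6  k|6↦f(k): 6:6 3:3 2:2 1:1  a_6=12
n=9: 1·9 3·3 9·1  f→[1+3+9]=13
n=10: 1·10 2·5 5·2 10·1  f→[1+2+5+10]=18
n=12: 1·12 2·6 3·4 4·3 6·2 12·1  f→[1+2+3+4+6+12]=28
d|13:{1,13}  Σf=1+13=14
q^23  k|23↦f(k): 23:23 1:1  a_23=24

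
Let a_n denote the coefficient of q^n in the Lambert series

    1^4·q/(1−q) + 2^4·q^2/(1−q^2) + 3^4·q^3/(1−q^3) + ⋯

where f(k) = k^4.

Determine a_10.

a_10 = 10642

n=10: 10·1 5·2 2·5 1·10  f→[10000+625+16+1]=10642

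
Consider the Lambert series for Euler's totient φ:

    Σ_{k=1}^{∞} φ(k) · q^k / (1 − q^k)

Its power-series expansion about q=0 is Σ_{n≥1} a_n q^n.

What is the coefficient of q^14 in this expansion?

[q^14] φ(1)=1,φ(2)=1,φ(7)=6,φ(14)=6 ⇒ 14

a_14 = 14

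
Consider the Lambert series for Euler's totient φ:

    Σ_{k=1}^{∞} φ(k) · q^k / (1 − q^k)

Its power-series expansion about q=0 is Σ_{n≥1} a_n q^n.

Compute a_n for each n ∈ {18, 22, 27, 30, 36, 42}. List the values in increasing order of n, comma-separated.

n=18: 18·1 9·2 6·3 3·6 2·9 1·18  φ→[6+6+2+2+1+1]=18
[q^22] φ(22)=10,φ(11)=10,φ(2)=1,φ(1)=1 ⇒ 22
q^27  k|27↦φ(k): 27:18 9:6 3:2 1:1  a_27=27
d|30:{30,15,10,6,5,3,2,1}  Σφ=8+8+4+2+4+2+1+1=30
q^36  k|36↦φ(k): 36:12 18:6 12:4 9:6 6:2 4:2 3:2 2:1 1:1  a_36=36
n=42: 42·1 21·2 14·3 7·6 6·7 3·14 2·21 1·42  φ→[12+12+6+6+2+2+1+1]=42

18, 22, 27, 30, 36, 42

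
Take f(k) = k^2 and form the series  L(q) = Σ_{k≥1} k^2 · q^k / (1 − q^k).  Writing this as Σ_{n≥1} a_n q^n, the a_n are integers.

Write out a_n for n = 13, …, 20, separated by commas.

170, 250, 260, 341, 290, 455, 362, 546

q^13  k|13↦f(k): 13:169 1:1  a_13=170
q^14  k|14↦f(k): 1:1 2:4 7:49 14:196  a_14=250
n=15: 1·15 3·5 5·3 15·1  f→[1+9+25+225]=260
n=16: 1·16 2·8 4·4 8·2 16·1  f→[1+4+16+64+256]=341
d|17:{17,1}  Σf=289+1=290
[q^18] f(18)=324,f(9)=81,f(6)=36,f(3)=9,f(2)=4,f(1)=1 ⇒ 455
q^19  k|19↦f(k): 1:1 19:361  a_19=362
d|20:{1,2,4,5,10,20}  Σf=1+4+16+25+100+400=546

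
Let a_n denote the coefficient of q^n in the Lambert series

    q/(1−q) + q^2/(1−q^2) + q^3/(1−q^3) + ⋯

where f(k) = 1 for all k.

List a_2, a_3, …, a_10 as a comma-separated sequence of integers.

2, 2, 3, 2, 4, 2, 4, 3, 4

q^2  k|2↦f(k): 2:1 1:1  a_2=2
[q^3] f(3)=1,f(1)=1 ⇒ 2
q^4  k|4↦f(k): 1:1 2:1 4:1  a_4=3
[q^5] f(1)=1,f(5)=1 ⇒ 2
n=6: 1·6 2·3 3·2 6·1  f→[1+1+1+1]=4
q^7  k|7↦f(k): 7:1 1:1  a_7=2
d|8:{8,4,2,1}  Σf=1+1+1+1=4
[q^9] f(1)=1,f(3)=1,f(9)=1 ⇒ 3
n=10: 10·1 5·2 2·5 1·10  f→[1+1+1+1]=4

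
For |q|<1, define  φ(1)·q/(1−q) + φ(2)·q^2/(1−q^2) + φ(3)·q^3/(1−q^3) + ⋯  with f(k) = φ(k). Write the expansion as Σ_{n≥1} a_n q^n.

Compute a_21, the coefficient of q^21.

n=21: 1·21 3·7 7·3 21·1  φ→[1+2+6+12]=21

a_21 = 21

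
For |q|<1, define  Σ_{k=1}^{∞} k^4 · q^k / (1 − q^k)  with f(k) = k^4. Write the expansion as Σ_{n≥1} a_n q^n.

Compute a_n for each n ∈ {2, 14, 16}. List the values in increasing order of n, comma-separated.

17, 40834, 69905

q^2  k|2↦f(k): 1:1 2:16  a_2=17
n=14: 1·14 2·7 7·2 14·1  f→[1+16+2401+38416]=40834
q^16  k|16↦f(k): 16:65536 8:4096 4:256 2:16 1:1  a_16=69905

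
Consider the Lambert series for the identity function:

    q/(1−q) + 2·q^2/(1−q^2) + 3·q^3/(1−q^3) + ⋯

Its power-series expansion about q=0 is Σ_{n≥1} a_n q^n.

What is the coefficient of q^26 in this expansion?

d|26:{1,2,13,26}  Σf=1+2+13+26=42

a_26 = 42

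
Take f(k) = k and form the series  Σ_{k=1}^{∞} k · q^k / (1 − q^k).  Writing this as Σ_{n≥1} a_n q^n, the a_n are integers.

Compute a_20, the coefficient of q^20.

a_20 = 42

d|20:{1,2,4,5,10,20}  Σf=1+2+4+5+10+20=42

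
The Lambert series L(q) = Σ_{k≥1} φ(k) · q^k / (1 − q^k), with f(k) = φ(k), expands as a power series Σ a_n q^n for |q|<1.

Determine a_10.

q^10  k|10↦φ(k): 10:4 5:4 2:1 1:1  a_10=10

a_10 = 10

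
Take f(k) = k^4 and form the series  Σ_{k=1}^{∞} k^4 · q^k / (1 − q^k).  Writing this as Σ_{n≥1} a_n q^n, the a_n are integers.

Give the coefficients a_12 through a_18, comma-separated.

[q^12] f(1)=1,f(2)=16,f(3)=81,f(4)=256,f(6)=1296,f(12)=20736 ⇒ 22386
[q^13] f(1)=1,f(13)=28561 ⇒ 28562
q^14  k|14↦f(k): 14:38416 7:2401 2:16 1:1  a_14=40834
n=15: 15·1 5·3 3·5 1·15  f→[50625+625+81+1]=51332
d|16:{1,2,4,8,16}  Σf=1+16+256+4096+65536=69905
q^17  k|17↦f(k): 1:1 17:83521  a_17=83522
q^18  k|18↦f(k): 1:1 2:16 3:81 6:1296 9:6561 18:104976  a_18=112931

22386, 28562, 40834, 51332, 69905, 83522, 112931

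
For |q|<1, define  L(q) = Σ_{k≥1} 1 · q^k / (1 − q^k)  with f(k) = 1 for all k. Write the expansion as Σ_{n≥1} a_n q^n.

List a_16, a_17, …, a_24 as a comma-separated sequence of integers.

5, 2, 6, 2, 6, 4, 4, 2, 8

d|16:{16,8,4,2,1}  Σf=1+1+1+1+1=5
[q^17] f(1)=1,f(17)=1 ⇒ 2
q^18  k|18↦f(k): 1:1 2:1 3:1 6:1 9:1 18:1  a_18=6
d|19:{1,19}  Σf=1+1=2
[q^20] f(1)=1,f(2)=1,f(4)=1,f(5)=1,f(10)=1,f(20)=1 ⇒ 6
d|21:{1,3,7,21}  Σf=1+1+1+1=4
d|22:{1,2,11,22}  Σf=1+1+1+1=4
[q^23] f(23)=1,f(1)=1 ⇒ 2
d|24:{24,12,8,6,4,3,2,1}  Σf=1+1+1+1+1+1+1+1=8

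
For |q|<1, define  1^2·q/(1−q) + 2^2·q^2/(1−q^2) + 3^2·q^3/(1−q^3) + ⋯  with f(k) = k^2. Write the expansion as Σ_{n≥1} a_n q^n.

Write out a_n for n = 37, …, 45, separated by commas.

[q^37] f(1)=1,f(37)=1369 ⇒ 1370
d|38:{38,19,2,1}  Σf=1444+361+4+1=1810
n=39: 39·1 13·3 3·13 1·39  f→[1521+169+9+1]=1700
d|40:{40,20,10,8,5,4,2,1}  Σf=1600+400+100+64+25+16+4+1=2210
q^41  k|41↦f(k): 1:1 41:1681  a_41=1682
[q^42] f(1)=1,f(2)=4,f(3)=9,f(6)=36,f(7)=49,f(14)=196,f(21)=441,f(42)=1764 ⇒ 2500
n=43: 43·1 1·43  f→[1849+1]=1850
n=44: 1·44 2·22 4·11 11·4 22·2 44·1  f→[1+4+16+121+484+1936]=2562
[q^45] f(1)=1,f(3)=9,f(5)=25,f(9)=81,f(15)=225,f(45)=2025 ⇒ 2366

1370, 1810, 1700, 2210, 1682, 2500, 1850, 2562, 2366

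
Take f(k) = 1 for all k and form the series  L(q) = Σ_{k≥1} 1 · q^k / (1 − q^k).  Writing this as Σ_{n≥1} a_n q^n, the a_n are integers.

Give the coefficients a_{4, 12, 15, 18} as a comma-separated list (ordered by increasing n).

d|4:{4,2,1}  Σf=1+1+1=3
n=12: 1·12 2·6 3·4 4·3 6·2 12·1  f→[1+1+1+1+1+1]=6
n=15: 15·1 5·3 3·5 1·15  f→[1+1+1+1]=4
q^18  k|18↦f(k): 1:1 2:1 3:1 6:1 9:1 18:1  a_18=6

3, 6, 4, 6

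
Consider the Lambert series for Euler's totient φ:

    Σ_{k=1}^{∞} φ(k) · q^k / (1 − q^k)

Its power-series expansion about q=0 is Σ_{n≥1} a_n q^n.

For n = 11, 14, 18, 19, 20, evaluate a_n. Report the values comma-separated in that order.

n=11: 11·1 1·11  φ→[10+1]=11
q^14  k|14↦φ(k): 1:1 2:1 7:6 14:6  a_14=14
d|18:{1,2,3,6,9,18}  Σφ=1+1+2+2+6+6=18
[q^19] φ(19)=18,φ(1)=1 ⇒ 19
d|20:{20,10,5,4,2,1}  Σφ=8+4+4+2+1+1=20

11, 14, 18, 19, 20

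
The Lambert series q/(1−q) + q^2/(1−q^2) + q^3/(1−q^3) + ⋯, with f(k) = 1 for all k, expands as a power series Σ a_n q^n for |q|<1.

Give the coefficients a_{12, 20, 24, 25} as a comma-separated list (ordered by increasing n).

n=12: 12·1 6·2 4·3 3·4 2·6 1·12  f→[1+1+1+1+1+1]=6
d|20:{1,2,4,5,10,20}  Σf=1+1+1+1+1+1=6
n=24: 24·1 12·2 8·3 6·4 4·6 3·8 2·12 1·24  f→[1+1+1+1+1+1+1+1]=8
n=25: 25·1 5·5 1·25  f→[1+1+1]=3

6, 6, 8, 3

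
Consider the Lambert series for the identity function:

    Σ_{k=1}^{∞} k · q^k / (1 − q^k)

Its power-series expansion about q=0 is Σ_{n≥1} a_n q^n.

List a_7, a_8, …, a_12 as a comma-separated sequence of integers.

n=7: 1·7 7·1  f→[1+7]=8
d|8:{1,2,4,8}  Σf=1+2+4+8=15
[q^9] f(1)=1,f(3)=3,f(9)=9 ⇒ 13
q^10  k|10↦f(k): 10:10 5:5 2:2 1:1  a_10=18
n=11: 1·11 11·1  f→[1+11]=12
q^12  k|12↦f(k): 1:1 2:2 3:3 4:4 6:6 12:12  a_12=28

8, 15, 13, 18, 12, 28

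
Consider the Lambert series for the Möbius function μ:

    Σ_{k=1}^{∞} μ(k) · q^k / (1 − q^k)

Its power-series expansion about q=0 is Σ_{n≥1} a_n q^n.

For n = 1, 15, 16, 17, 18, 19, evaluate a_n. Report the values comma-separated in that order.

1, 0, 0, 0, 0, 0

d|1:{1}  Σμ=1=1
[q^15] μ(15)=1,μ(5)=-1,μ(3)=-1,μ(1)=1 ⇒ 0
[q^16] μ(1)=1,μ(2)=-1,μ(4)=0,μ(8)=0,μ(16)=0 ⇒ 0
d|17:{17,1}  Σμ=(-1)+1=0
q^18  k|18↦μ(k): 18:0 9:0 6:1 3:-1 2:-1 1:1  a_18=0
d|19:{19,1}  Σμ=(-1)+1=0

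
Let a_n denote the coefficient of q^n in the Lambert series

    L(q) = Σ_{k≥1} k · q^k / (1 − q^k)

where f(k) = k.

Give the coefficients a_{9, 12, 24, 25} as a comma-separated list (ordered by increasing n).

q^9  k|9↦f(k): 1:1 3:3 9:9  a_9=13
[q^12] f(1)=1,f(2)=2,f(3)=3,f(4)=4,f(6)=6,f(12)=12 ⇒ 28
n=24: 24·1 12·2 8·3 6·4 4·6 3·8 2·12 1·24  f→[24+12+8+6+4+3+2+1]=60
n=25: 25·1 5·5 1·25  f→[25+5+1]=31

13, 28, 60, 31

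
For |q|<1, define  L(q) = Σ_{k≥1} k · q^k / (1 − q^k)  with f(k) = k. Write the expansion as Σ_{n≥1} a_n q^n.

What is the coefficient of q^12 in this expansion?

[q^12] f(12)=12,f(6)=6,f(4)=4,f(3)=3,f(2)=2,f(1)=1 ⇒ 28

a_12 = 28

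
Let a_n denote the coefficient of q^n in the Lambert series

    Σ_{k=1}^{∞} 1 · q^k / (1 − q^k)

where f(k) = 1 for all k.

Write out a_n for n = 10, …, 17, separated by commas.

4, 2, 6, 2, 4, 4, 5, 2

n=10: 10·1 5·2 2·5 1·10  f→[1+1+1+1]=4
q^11  k|11↦f(k): 1:1 11:1  a_11=2
n=12: 1·12 2·6 3·4 4·3 6·2 12·1  f→[1+1+1+1+1+1]=6
d|13:{1,13}  Σf=1+1=2
d|14:{1,2,7,14}  Σf=1+1+1+1=4
n=15: 15·1 5·3 3·5 1·15  f→[1+1+1+1]=4
d|16:{1,2,4,8,16}  Σf=1+1+1+1+1=5
q^17  k|17↦f(k): 1:1 17:1  a_17=2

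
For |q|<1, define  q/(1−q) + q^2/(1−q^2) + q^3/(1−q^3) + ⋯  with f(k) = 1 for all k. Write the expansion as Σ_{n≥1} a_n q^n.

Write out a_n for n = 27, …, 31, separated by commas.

n=27: 27·1 9·3 3·9 1·27  f→[1+1+1+1]=4
q^28  k|28↦f(k): 1:1 2:1 4:1 7:1 14:1 28:1  a_28=6
d|29:{29,1}  Σf=1+1=2
q^30  k|30↦f(k): 30:1 15:1 10:1 6:1 5:1 3:1 2:1 1:1  a_30=8
n=31: 1·31 31·1  f→[1+1]=2

4, 6, 2, 8, 2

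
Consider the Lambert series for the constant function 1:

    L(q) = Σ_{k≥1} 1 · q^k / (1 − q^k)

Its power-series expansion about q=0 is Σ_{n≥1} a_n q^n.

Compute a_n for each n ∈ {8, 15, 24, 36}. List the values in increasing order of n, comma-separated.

d|8:{1,2,4,8}  Σf=1+1+1+1=4
q^15  k|15↦f(k): 15:1 5:1 3:1 1:1  a_15=4
d|24:{24,12,8,6,4,3,2,1}  Σf=1+1+1+1+1+1+1+1=8
[q^36] f(36)=1,f(18)=1,f(12)=1,f(9)=1,f(6)=1,f(4)=1,f(3)=1,f(2)=1,f(1)=1 ⇒ 9

4, 4, 8, 9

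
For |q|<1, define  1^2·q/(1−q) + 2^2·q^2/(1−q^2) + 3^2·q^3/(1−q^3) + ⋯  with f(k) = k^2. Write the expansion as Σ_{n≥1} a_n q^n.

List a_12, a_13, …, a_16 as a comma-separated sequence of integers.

210, 170, 250, 260, 341

n=12: 12·1 6·2 4·3 3·4 2·6 1·12  f→[144+36+16+9+4+1]=210
q^13  k|13↦f(k): 1:1 13:169  a_13=170
n=14: 14·1 7·2 2·7 1·14  f→[196+49+4+1]=250
d|15:{1,3,5,15}  Σf=1+9+25+225=260
[q^16] f(16)=256,f(8)=64,f(4)=16,f(2)=4,f(1)=1 ⇒ 341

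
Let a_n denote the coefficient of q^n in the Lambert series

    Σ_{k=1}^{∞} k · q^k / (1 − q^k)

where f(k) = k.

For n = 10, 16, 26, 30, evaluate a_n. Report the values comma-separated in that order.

18, 31, 42, 72

d|10:{10,5,2,1}  Σf=10+5+2+1=18
q^16  k|16↦f(k): 16:16 8:8 4:4 2:2 1:1  a_16=31
n=26: 1·26 2·13 13·2 26·1  f→[1+2+13+26]=42
n=30: 30·1 15·2 10·3 6·5 5·6 3·10 2·15 1·30  f→[30+15+10+6+5+3+2+1]=72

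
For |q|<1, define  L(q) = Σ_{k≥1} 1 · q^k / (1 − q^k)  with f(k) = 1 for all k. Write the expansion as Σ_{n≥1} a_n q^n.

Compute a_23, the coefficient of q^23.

q^23  k|23↦f(k): 1:1 23:1  a_23=2

a_23 = 2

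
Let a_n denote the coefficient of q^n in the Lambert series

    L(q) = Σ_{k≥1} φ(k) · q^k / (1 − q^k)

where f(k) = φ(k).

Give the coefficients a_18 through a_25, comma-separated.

[q^18] φ(1)=1,φ(2)=1,φ(3)=2,φ(6)=2,φ(9)=6,φ(18)=6 ⇒ 18
q^19  k|19↦φ(k): 1:1 19:18  a_19=19
d|20:{20,10,5,4,2,1}  Σφ=8+4+4+2+1+1=20
d|21:{21,7,3,1}  Σφ=12+6+2+1=21
n=22: 1·22 2·11 11·2 22·1  φ→[1+1+10+10]=22
n=23: 23·1 1·23  φ→[22+1]=23
n=24: 1·24 2·12 3·8 4·6 6·4 8·3 12·2 24·1  φ→[1+1+2+2+2+4+4+8]=24
n=25: 1·25 5·5 25·1  φ→[1+4+20]=25

18, 19, 20, 21, 22, 23, 24, 25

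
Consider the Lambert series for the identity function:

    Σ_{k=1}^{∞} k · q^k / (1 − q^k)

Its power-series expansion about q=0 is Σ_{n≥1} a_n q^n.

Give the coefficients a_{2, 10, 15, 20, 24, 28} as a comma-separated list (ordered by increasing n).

3, 18, 24, 42, 60, 56

d|2:{2,1}  Σf=2+1=3
n=10: 10·1 5·2 2·5 1·10  f→[10+5+2+1]=18
[q^15] f(1)=1,f(3)=3,f(5)=5,f(15)=15 ⇒ 24
q^20  k|20↦f(k): 20:20 10:10 5:5 4:4 2:2 1:1  a_20=42
q^24  k|24↦f(k): 1:1 2:2 3:3 4:4 6:6 8:8 12:12 24:24  a_24=60
[q^28] f(1)=1,f(2)=2,f(4)=4,f(7)=7,f(14)=14,f(28)=28 ⇒ 56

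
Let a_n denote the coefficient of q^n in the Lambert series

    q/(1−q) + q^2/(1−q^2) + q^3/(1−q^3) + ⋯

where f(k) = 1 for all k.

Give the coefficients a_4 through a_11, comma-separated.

[q^4] f(4)=1,f(2)=1,f(1)=1 ⇒ 3
[q^5] f(5)=1,f(1)=1 ⇒ 2
[q^6] f(6)=1,f(3)=1,f(2)=1,f(1)=1 ⇒ 4
[q^7] f(1)=1,f(7)=1 ⇒ 2
n=8: 8·1 4·2 2·4 1·8  f→[1+1+1+1]=4
n=9: 9·1 3·3 1·9  f→[1+1+1]=3
n=10: 1·10 2·5 5·2 10·1  f→[1+1+1+1]=4
d|11:{11,1}  Σf=1+1=2

3, 2, 4, 2, 4, 3, 4, 2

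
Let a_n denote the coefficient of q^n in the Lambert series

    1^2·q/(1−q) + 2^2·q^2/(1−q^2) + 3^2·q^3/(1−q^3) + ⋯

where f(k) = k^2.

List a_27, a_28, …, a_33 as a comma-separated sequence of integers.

q^27  k|27↦f(k): 27:729 9:81 3:9 1:1  a_27=820
d|28:{28,14,7,4,2,1}  Σf=784+196+49+16+4+1=1050
[q^29] f(1)=1,f(29)=841 ⇒ 842
n=30: 1·30 2·15 3·10 5·6 6·5 10·3 15·2 30·1  f→[1+4+9+25+36+100+225+900]=1300
n=31: 31·1 1·31  f→[961+1]=962
[q^32] f(1)=1,f(2)=4,f(4)=16,f(8)=64,f(16)=256,f(32)=1024 ⇒ 1365
d|33:{1,3,11,33}  Σf=1+9+121+1089=1220

820, 1050, 842, 1300, 962, 1365, 1220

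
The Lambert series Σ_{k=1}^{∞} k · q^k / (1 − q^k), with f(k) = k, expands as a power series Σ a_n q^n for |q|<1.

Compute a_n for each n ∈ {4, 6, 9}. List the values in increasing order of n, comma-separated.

q^4  k|4↦f(k): 4:4 2:2 1:1  a_4=7
[q^6] f(6)=6,f(3)=3,f(2)=2,f(1)=1 ⇒ 12
n=9: 1·9 3·3 9·1  f→[1+3+9]=13

7, 12, 13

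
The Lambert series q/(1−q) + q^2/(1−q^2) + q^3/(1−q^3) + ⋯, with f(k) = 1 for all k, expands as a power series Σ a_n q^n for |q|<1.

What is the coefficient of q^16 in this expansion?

a_16 = 5

n=16: 1·16 2·8 4·4 8·2 16·1  f→[1+1+1+1+1]=5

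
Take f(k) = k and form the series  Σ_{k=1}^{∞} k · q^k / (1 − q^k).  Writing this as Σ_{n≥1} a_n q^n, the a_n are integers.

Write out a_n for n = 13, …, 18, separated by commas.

q^13  k|13↦f(k): 1:1 13:13  a_13=14
q^14  k|14↦f(k): 1:1 2:2 7:7 14:14  a_14=24
n=15: 15·1 5·3 3·5 1·15  f→[15+5+3+1]=24
[q^16] f(16)=16,f(8)=8,f(4)=4,f(2)=2,f(1)=1 ⇒ 31
n=17: 17·1 1·17  f→[17+1]=18
d|18:{1,2,3,6,9,18}  Σf=1+2+3+6+9+18=39

14, 24, 24, 31, 18, 39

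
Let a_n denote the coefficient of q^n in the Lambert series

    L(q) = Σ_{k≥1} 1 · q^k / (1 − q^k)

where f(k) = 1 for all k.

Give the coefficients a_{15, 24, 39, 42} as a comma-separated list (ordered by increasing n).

4, 8, 4, 8

[q^15] f(15)=1,f(5)=1,f(3)=1,f(1)=1 ⇒ 4
q^24  k|24↦f(k): 1:1 2:1 3:1 4:1 6:1 8:1 12:1 24:1  a_24=8
d|39:{39,13,3,1}  Σf=1+1+1+1=4
q^42  k|42↦f(k): 42:1 21:1 14:1 7:1 6:1 3:1 2:1 1:1  a_42=8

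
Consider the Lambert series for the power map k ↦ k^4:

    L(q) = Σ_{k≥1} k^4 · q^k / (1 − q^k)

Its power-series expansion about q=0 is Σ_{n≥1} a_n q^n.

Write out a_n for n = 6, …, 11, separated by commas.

q^6  k|6↦f(k): 1:1 2:16 3:81 6:1296  a_6=1394
q^7  k|7↦f(k): 7:2401 1:1  a_7=2402
n=8: 1·8 2·4 4·2 8·1  f→[1+16+256+4096]=4369
[q^9] f(1)=1,f(3)=81,f(9)=6561 ⇒ 6643
q^10  k|10↦f(k): 10:10000 5:625 2:16 1:1  a_10=10642
[q^11] f(1)=1,f(11)=14641 ⇒ 14642

1394, 2402, 4369, 6643, 10642, 14642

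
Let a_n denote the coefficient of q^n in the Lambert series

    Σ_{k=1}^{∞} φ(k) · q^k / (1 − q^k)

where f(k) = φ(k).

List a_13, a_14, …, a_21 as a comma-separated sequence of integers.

n=13: 1·13 13·1  φ→[1+12]=13
q^14  k|14↦φ(k): 1:1 2:1 7:6 14:6  a_14=14
n=15: 15·1 5·3 3·5 1·15  φ→[8+4+2+1]=15
d|16:{16,8,4,2,1}  Σφ=8+4+2+1+1=16
n=17: 1·17 17·1  φ→[1+16]=17
[q^18] φ(1)=1,φ(2)=1,φ(3)=2,φ(6)=2,φ(9)=6,φ(18)=6 ⇒ 18
q^19  k|19↦φ(k): 19:18 1:1  a_19=19
q^20  k|20↦φ(k): 20:8 10:4 5:4 4:2 2:1 1:1  a_20=20
d|21:{1,3,7,21}  Σφ=1+2+6+12=21

13, 14, 15, 16, 17, 18, 19, 20, 21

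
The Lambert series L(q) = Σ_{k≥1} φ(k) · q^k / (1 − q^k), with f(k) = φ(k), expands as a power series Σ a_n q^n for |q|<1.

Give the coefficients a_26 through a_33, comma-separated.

d|26:{1,2,13,26}  Σφ=1+1+12+12=26
n=27: 1·27 3·9 9·3 27·1  φ→[1+2+6+18]=27
q^28  k|28↦φ(k): 28:12 14:6 7:6 4:2 2:1 1:1  a_28=28
q^29  k|29↦φ(k): 29:28 1:1  a_29=29
d|30:{1,2,3,5,6,10,15,30}  Σφ=1+1+2+4+2+4+8+8=30
[q^31] φ(1)=1,φ(31)=30 ⇒ 31
n=32: 1·32 2·16 4·8 8·4 16·2 32·1  φ→[1+1+2+4+8+16]=32
q^33  k|33↦φ(k): 1:1 3:2 11:10 33:20  a_33=33

26, 27, 28, 29, 30, 31, 32, 33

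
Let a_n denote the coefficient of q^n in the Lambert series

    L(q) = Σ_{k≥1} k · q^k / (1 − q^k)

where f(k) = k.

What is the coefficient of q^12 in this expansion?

q^12  k|12↦f(k): 1:1 2:2 3:3 4:4 6:6 12:12  a_12=28

a_12 = 28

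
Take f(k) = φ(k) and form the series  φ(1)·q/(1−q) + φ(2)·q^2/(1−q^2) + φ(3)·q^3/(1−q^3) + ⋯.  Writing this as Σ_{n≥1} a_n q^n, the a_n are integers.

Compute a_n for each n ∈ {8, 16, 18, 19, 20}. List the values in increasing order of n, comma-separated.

d|8:{1,2,4,8}  Σφ=1+1+2+4=8
[q^16] φ(16)=8,φ(8)=4,φ(4)=2,φ(2)=1,φ(1)=1 ⇒ 16
d|18:{18,9,6,3,2,1}  Σφ=6+6+2+2+1+1=18
n=19: 19·1 1·19  φ→[18+1]=19
q^20  k|20↦φ(k): 20:8 10:4 5:4 4:2 2:1 1:1  a_20=20

8, 16, 18, 19, 20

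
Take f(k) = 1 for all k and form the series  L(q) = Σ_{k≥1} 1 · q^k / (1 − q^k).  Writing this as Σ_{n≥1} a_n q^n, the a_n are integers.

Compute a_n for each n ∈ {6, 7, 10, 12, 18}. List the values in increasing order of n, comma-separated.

4, 2, 4, 6, 6

q^6  k|6↦f(k): 6:1 3:1 2:1 1:1  a_6=4
d|7:{1,7}  Σf=1+1=2
n=10: 1·10 2·5 5·2 10·1  f→[1+1+1+1]=4
[q^12] f(12)=1,f(6)=1,f(4)=1,f(3)=1,f(2)=1,f(1)=1 ⇒ 6
d|18:{1,2,3,6,9,18}  Σf=1+1+1+1+1+1=6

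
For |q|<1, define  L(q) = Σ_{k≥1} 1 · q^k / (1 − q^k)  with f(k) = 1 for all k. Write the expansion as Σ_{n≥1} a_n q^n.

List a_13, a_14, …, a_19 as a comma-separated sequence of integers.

2, 4, 4, 5, 2, 6, 2

[q^13] f(13)=1,f(1)=1 ⇒ 2
n=14: 1·14 2·7 7·2 14·1  f→[1+1+1+1]=4
q^15  k|15↦f(k): 15:1 5:1 3:1 1:1  a_15=4
q^16  k|16↦f(k): 16:1 8:1 4:1 2:1 1:1  a_16=5
d|17:{17,1}  Σf=1+1=2
[q^18] f(18)=1,f(9)=1,f(6)=1,f(3)=1,f(2)=1,f(1)=1 ⇒ 6
q^19  k|19↦f(k): 1:1 19:1  a_19=2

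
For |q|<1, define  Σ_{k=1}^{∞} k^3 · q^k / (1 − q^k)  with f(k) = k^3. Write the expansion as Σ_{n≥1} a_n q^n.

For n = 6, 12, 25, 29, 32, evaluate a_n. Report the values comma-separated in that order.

252, 2044, 15751, 24390, 37449

[q^6] f(6)=216,f(3)=27,f(2)=8,f(1)=1 ⇒ 252
[q^12] f(12)=1728,f(6)=216,f(4)=64,f(3)=27,f(2)=8,f(1)=1 ⇒ 2044
q^25  k|25↦f(k): 25:15625 5:125 1:1  a_25=15751
n=29: 1·29 29·1  f→[1+24389]=24390
[q^32] f(1)=1,f(2)=8,f(4)=64,f(8)=512,f(16)=4096,f(32)=32768 ⇒ 37449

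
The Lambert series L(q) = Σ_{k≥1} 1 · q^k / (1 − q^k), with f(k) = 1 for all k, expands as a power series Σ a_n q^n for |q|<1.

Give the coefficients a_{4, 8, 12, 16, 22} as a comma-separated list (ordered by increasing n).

[q^4] f(4)=1,f(2)=1,f(1)=1 ⇒ 3
d|8:{1,2,4,8}  Σf=1+1+1+1=4
[q^12] f(12)=1,f(6)=1,f(4)=1,f(3)=1,f(2)=1,f(1)=1 ⇒ 6
q^16  k|16↦f(k): 16:1 8:1 4:1 2:1 1:1  a_16=5
d|22:{1,2,11,22}  Σf=1+1+1+1=4

3, 4, 6, 5, 4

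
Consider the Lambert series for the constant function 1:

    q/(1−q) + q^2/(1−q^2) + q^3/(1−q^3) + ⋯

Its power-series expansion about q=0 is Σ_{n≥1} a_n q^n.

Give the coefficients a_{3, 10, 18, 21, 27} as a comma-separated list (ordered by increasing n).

n=3: 3·1 1·3  f→[1+1]=2
[q^10] f(10)=1,f(5)=1,f(2)=1,f(1)=1 ⇒ 4
[q^18] f(18)=1,f(9)=1,f(6)=1,f(3)=1,f(2)=1,f(1)=1 ⇒ 6
[q^21] f(21)=1,f(7)=1,f(3)=1,f(1)=1 ⇒ 4
q^27  k|27↦f(k): 1:1 3:1 9:1 27:1  a_27=4

2, 4, 6, 4, 4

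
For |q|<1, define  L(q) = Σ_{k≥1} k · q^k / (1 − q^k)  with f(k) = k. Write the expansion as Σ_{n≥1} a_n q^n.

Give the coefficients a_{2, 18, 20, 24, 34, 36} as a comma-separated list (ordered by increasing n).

q^2  k|2↦f(k): 1:1 2:2  a_2=3
q^18  k|18↦f(k): 1:1 2:2 3:3 6:6 9:9 18:18  a_18=39
[q^20] f(20)=20,f(10)=10,f(5)=5,f(4)=4,f(2)=2,f(1)=1 ⇒ 42
[q^24] f(24)=24,f(12)=12,f(8)=8,f(6)=6,f(4)=4,f(3)=3,f(2)=2,f(1)=1 ⇒ 60
d|34:{1,2,17,34}  Σf=1+2+17+34=54
[q^36] f(1)=1,f(2)=2,f(3)=3,f(4)=4,f(6)=6,f(9)=9,f(12)=12,f(18)=18,f(36)=36 ⇒ 91

3, 39, 42, 60, 54, 91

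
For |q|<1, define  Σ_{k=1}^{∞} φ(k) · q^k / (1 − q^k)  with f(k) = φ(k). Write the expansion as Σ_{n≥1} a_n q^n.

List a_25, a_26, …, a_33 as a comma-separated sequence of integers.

d|25:{25,5,1}  Σφ=20+4+1=25
[q^26] φ(26)=12,φ(13)=12,φ(2)=1,φ(1)=1 ⇒ 26
[q^27] φ(1)=1,φ(3)=2,φ(9)=6,φ(27)=18 ⇒ 27
q^28  k|28↦φ(k): 28:12 14:6 7:6 4:2 2:1 1:1  a_28=28
q^29  k|29↦φ(k): 29:28 1:1  a_29=29
n=30: 30·1 15·2 10·3 6·5 5·6 3·10 2·15 1·30  φ→[8+8+4+2+4+2+1+1]=30
n=31: 1·31 31·1  φ→[1+30]=31
[q^32] φ(32)=16,φ(16)=8,φ(8)=4,φ(4)=2,φ(2)=1,φ(1)=1 ⇒ 32
d|33:{1,3,11,33}  Σφ=1+2+10+20=33

25, 26, 27, 28, 29, 30, 31, 32, 33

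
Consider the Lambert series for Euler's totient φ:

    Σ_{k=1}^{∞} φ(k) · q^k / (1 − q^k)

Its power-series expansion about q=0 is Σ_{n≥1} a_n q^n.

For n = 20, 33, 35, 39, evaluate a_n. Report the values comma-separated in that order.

q^20  k|20↦φ(k): 20:8 10:4 5:4 4:2 2:1 1:1  a_20=20
q^33  k|33↦φ(k): 33:20 11:10 3:2 1:1  a_33=33
q^35  k|35↦φ(k): 35:24 7:6 5:4 1:1  a_35=35
n=39: 1·39 3·13 13·3 39·1  φ→[1+2+12+24]=39

20, 33, 35, 39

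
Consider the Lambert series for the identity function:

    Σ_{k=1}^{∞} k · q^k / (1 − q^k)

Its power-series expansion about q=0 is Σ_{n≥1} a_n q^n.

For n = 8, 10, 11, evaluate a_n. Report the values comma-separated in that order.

15, 18, 12

d|8:{1,2,4,8}  Σf=1+2+4+8=15
q^10  k|10↦f(k): 1:1 2:2 5:5 10:10  a_10=18
[q^11] f(1)=1,f(11)=11 ⇒ 12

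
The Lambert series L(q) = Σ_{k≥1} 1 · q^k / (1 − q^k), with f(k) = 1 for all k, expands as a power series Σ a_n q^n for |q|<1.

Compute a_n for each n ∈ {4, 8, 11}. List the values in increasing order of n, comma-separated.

3, 4, 2

[q^4] f(4)=1,f(2)=1,f(1)=1 ⇒ 3
n=8: 1·8 2·4 4·2 8·1  f→[1+1+1+1]=4
n=11: 11·1 1·11  f→[1+1]=2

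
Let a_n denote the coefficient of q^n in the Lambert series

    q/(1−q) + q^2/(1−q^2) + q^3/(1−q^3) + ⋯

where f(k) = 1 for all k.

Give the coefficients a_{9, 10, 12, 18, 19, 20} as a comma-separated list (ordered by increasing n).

n=9: 1·9 3·3 9·1  f→[1+1+1]=3
d|10:{1,2,5,10}  Σf=1+1+1+1=4
q^12  k|12↦f(k): 12:1 6:1 4:1 3:1 2:1 1:1  a_12=6
[q^18] f(18)=1,f(9)=1,f(6)=1,f(3)=1,f(2)=1,f(1)=1 ⇒ 6
n=19: 19·1 1·19  f→[1+1]=2
[q^20] f(20)=1,f(10)=1,f(5)=1,f(4)=1,f(2)=1,f(1)=1 ⇒ 6

3, 4, 6, 6, 2, 6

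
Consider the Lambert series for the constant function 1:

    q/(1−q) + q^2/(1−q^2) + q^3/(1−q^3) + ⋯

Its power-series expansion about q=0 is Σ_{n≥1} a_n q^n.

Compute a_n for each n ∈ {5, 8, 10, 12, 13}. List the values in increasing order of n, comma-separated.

n=5: 1·5 5·1  f→[1+1]=2
d|8:{8,4,2,1}  Σf=1+1+1+1=4
n=10: 10·1 5·2 2·5 1·10  f→[1+1+1+1]=4
n=12: 12·1 6·2 4·3 3·4 2·6 1·12  f→[1+1+1+1+1+1]=6
q^13  k|13↦f(k): 13:1 1:1  a_13=2

2, 4, 4, 6, 2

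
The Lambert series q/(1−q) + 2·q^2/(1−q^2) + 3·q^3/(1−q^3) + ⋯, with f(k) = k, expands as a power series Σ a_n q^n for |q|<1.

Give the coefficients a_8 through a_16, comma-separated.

[q^8] f(1)=1,f(2)=2,f(4)=4,f(8)=8 ⇒ 15
d|9:{1,3,9}  Σf=1+3+9=13
[q^10] f(1)=1,f(2)=2,f(5)=5,f(10)=10 ⇒ 18
n=11: 11·1 1·11  f→[11+1]=12
n=12: 1·12 2·6 3·4 4·3 6·2 12·1  f→[1+2+3+4+6+12]=28
d|13:{13,1}  Σf=13+1=14
[q^14] f(14)=14,f(7)=7,f(2)=2,f(1)=1 ⇒ 24
q^15  k|15↦f(k): 1:1 3:3 5:5 15:15  a_15=24
n=16: 1·16 2·8 4·4 8·2 16·1  f→[1+2+4+8+16]=31

15, 13, 18, 12, 28, 14, 24, 24, 31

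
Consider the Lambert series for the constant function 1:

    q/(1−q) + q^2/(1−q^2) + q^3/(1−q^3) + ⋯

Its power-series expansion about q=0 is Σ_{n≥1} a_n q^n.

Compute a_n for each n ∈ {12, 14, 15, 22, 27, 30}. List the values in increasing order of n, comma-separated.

6, 4, 4, 4, 4, 8

q^12  k|12↦f(k): 12:1 6:1 4:1 3:1 2:1 1:1  a_12=6
q^14  k|14↦f(k): 14:1 7:1 2:1 1:1  a_14=4
d|15:{1,3,5,15}  Σf=1+1+1+1=4
[q^22] f(22)=1,f(11)=1,f(2)=1,f(1)=1 ⇒ 4
d|27:{27,9,3,1}  Σf=1+1+1+1=4
[q^30] f(1)=1,f(2)=1,f(3)=1,f(5)=1,f(6)=1,f(10)=1,f(15)=1,f(30)=1 ⇒ 8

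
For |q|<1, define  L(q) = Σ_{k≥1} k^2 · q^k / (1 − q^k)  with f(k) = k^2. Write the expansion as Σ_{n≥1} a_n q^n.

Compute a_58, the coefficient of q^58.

d|58:{1,2,29,58}  Σf=1+4+841+3364=4210

a_58 = 4210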